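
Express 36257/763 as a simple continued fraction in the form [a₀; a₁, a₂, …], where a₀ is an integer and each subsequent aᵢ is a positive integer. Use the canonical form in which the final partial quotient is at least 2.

36257 = 47·763 + 396, so a_0 = 47
763 = 1·396 + 367, so a_1 = 1
396 = 1·367 + 29, so a_2 = 1
367 = 12·29 + 19, so a_3 = 12
29 = 1·19 + 10, so a_4 = 1
19 = 1·10 + 9, so a_5 = 1
10 = 1·9 + 1, so a_6 = 1
9 = 9·1 + 0, so a_7 = 9

[47; 1, 1, 12, 1, 1, 1, 9]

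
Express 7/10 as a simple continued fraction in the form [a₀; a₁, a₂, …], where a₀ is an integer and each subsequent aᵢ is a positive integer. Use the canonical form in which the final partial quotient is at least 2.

[0; 1, 2, 3]

7 = 0·10 + 7, so a_0 = 0
10 = 1·7 + 3, so a_1 = 1
7 = 2·3 + 1, so a_2 = 2
3 = 3·1 + 0, so a_3 = 3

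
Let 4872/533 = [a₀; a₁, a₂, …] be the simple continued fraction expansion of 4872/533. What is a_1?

7

Run the Euclidean algorithm, recording each quotient:
4872 = 9·533 + 75, so a_0 = 9
533 = 7·75 + 8, so a_1 = 7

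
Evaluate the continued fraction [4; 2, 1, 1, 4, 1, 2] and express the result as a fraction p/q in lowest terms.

Start with 2.
1 + 1/(2/1) = 1 + 1/2 = 3/2
4 + 1/(3/2) = 4 + 2/3 = 14/3
1 + 1/(14/3) = 1 + 3/14 = 17/14
1 + 1/(17/14) = 1 + 14/17 = 31/17
2 + 1/(31/17) = 2 + 17/31 = 79/31
4 + 1/(79/31) = 4 + 31/79 = 347/79

347/79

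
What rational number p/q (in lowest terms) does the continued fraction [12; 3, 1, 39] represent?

1948/159

a_0 = 12: 12/1
a_1 = 3: 37/3
a_2 = 1: 49/4
a_3 = 39: 1948/159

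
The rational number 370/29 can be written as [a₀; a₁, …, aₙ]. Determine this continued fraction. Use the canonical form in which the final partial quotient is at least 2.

[12; 1, 3, 7]

370 = 12·29 + 22, so a_0 = 12
29 = 1·22 + 7, so a_1 = 1
22 = 3·7 + 1, so a_2 = 3
7 = 7·1 + 0, so a_3 = 7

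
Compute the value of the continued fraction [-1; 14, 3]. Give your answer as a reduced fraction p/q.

a_0 = -1: -1/1
a_1 = 14: -13/14
a_2 = 3: -40/43

-40/43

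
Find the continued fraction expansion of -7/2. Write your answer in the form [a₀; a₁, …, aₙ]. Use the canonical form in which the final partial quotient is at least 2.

[-4; 2]

-7 ÷ 2 → quotient -4, remainder 1
2 ÷ 1 → quotient 2, remainder 0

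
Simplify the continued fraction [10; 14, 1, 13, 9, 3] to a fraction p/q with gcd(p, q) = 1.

Start with 3.
9 + 1/(3/1) = 9 + 1/3 = 28/3
13 + 1/(28/3) = 13 + 3/28 = 367/28
1 + 1/(367/28) = 1 + 28/367 = 395/367
14 + 1/(395/367) = 14 + 367/395 = 5897/395
10 + 1/(5897/395) = 10 + 395/5897 = 59365/5897

59365/5897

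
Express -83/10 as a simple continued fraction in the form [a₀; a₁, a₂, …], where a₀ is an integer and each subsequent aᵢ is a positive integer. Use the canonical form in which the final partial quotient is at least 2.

[-9; 1, 2, 3]

⌊-83/10⌋ = -9, remainder 7
⌊10/7⌋ = 1, remainder 3
⌊7/3⌋ = 2, remainder 1
⌊3/1⌋ = 3, remainder 0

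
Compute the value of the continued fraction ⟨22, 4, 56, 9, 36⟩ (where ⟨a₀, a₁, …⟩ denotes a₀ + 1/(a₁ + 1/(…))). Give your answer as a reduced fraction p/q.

Build up convergents one term at a time:
a_0 = 22: 22/1
a_1 = 4: 89/4
a_2 = 56: 5006/225
a_3 = 9: 45143/2029
a_4 = 36: 1630154/73269

1630154/73269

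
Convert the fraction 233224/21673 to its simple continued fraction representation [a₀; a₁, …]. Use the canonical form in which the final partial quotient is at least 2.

Repeatedly divide and take the remainder:
⌊233224/21673⌋ = 10, remainder 16494
⌊21673/16494⌋ = 1, remainder 5179
⌊16494/5179⌋ = 3, remainder 957
⌊5179/957⌋ = 5, remainder 394
⌊957/394⌋ = 2, remainder 169
⌊394/169⌋ = 2, remainder 56
⌊169/56⌋ = 3, remainder 1
⌊56/1⌋ = 56, remainder 0

[10; 1, 3, 5, 2, 2, 3, 56]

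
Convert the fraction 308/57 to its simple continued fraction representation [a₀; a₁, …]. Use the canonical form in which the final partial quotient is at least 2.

[5; 2, 2, 11]

Apply division with remainder until the remainder is 0:
308 = 5·57 + 23, so a_0 = 5
57 = 2·23 + 11, so a_1 = 2
23 = 2·11 + 1, so a_2 = 2
11 = 11·1 + 0, so a_3 = 11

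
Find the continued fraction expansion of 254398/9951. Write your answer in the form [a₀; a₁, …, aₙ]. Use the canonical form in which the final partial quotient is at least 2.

Repeatedly divide and take the remainder:
254398 ÷ 9951 → quotient 25, remainder 5623
9951 ÷ 5623 → quotient 1, remainder 4328
5623 ÷ 4328 → quotient 1, remainder 1295
4328 ÷ 1295 → quotient 3, remainder 443
1295 ÷ 443 → quotient 2, remainder 409
443 ÷ 409 → quotient 1, remainder 34
409 ÷ 34 → quotient 12, remainder 1
34 ÷ 1 → quotient 34, remainder 0

[25; 1, 1, 3, 2, 1, 12, 34]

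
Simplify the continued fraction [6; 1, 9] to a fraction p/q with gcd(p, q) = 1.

69/10

Build up convergents one term at a time:
a_0 = 6: 6/1
a_1 = 1: 7/1
a_2 = 9: 69/10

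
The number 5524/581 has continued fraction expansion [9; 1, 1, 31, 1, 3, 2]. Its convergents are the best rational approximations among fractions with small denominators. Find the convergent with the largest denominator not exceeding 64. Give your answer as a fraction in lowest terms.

599/63

a_0 = 9: 9/1  (≤ bound)
a_1 = 1: 10/1  (≤ bound)
a_2 = 1: 19/2  (≤ bound)
a_3 = 31: 599/63  (≤ bound)
a_4 = 1: 618/65  (> 64, stop)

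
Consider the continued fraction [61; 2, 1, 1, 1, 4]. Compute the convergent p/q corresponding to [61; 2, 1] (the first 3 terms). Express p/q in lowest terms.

a_0 = 61: 61/1
a_1 = 2: 123/2
a_2 = 1: 184/3

184/3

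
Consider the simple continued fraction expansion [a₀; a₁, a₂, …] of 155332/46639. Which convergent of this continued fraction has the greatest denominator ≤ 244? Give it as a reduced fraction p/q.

393/118

a_0 = 3: 3/1  (≤ bound)
a_1 = 3: 10/3  (≤ bound)
a_2 = 39: 393/118  (≤ bound)
a_3 = 8: 3154/947  (> 244, stop)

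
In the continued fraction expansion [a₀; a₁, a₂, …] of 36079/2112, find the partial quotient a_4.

1

36079 = 17·2112 + 175, so a_0 = 17
2112 = 12·175 + 12, so a_1 = 12
175 = 14·12 + 7, so a_2 = 14
12 = 1·7 + 5, so a_3 = 1
7 = 1·5 + 2, so a_4 = 1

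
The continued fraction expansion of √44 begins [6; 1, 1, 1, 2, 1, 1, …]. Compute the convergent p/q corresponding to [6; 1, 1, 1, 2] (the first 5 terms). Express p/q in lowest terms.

Start with 2.
1 + 1/(2/1) = 1 + 1/2 = 3/2
1 + 1/(3/2) = 1 + 2/3 = 5/3
1 + 1/(5/3) = 1 + 3/5 = 8/5
6 + 1/(8/5) = 6 + 5/8 = 53/8

53/8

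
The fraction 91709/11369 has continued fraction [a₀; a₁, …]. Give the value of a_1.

Apply division with remainder until the remainder is 0:
⌊91709/11369⌋ = 8, remainder 757
⌊11369/757⌋ = 15, remainder 14

15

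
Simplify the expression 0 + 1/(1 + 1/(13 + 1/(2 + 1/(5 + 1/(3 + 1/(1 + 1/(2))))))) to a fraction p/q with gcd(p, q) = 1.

Use the convergent recurrence hₖ = aₖ·hₖ₋₁ + hₖ₋₂ (and likewise for the denominators kₖ):
a_0 = 0: 0/1
a_1 = 1: 1/1
a_2 = 13: 13/14
a_3 = 2: 27/29
a_4 = 5: 148/159
a_5 = 3: 471/506
a_6 = 1: 619/665
a_7 = 2: 1709/1836

1709/1836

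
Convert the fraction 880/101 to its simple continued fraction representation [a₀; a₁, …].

Repeatedly divide and take the remainder:
⌊880/101⌋ = 8, remainder 72
⌊101/72⌋ = 1, remainder 29
⌊72/29⌋ = 2, remainder 14
⌊29/14⌋ = 2, remainder 1
⌊14/1⌋ = 14, remainder 0

[8; 1, 2, 2, 14]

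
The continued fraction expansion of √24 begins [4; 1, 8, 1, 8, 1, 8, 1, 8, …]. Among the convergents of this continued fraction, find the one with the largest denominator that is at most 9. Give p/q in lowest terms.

List convergents until the denominator exceeds the bound:
a_0 = 4: 4/1  (≤ bound)
a_1 = 1: 5/1  (≤ bound)
a_2 = 8: 44/9  (≤ bound)
a_3 = 1: 49/10  (> 9, stop)

44/9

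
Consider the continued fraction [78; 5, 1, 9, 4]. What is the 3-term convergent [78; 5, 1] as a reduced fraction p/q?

Use the convergent recurrence hₖ = aₖ·hₖ₋₁ + hₖ₋₂ (and likewise for the denominators kₖ):
a_0 = 78: 78/1
a_1 = 5: 391/5
a_2 = 1: 469/6

469/6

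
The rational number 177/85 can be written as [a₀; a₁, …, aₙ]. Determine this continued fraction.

[2; 12, 7]

177 = 2·85 + 7, so a_0 = 2
85 = 12·7 + 1, so a_1 = 12
7 = 7·1 + 0, so a_2 = 7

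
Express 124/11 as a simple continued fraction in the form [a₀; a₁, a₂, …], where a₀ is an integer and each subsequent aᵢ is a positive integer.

124 = 11·11 + 3, so a_0 = 11
11 = 3·3 + 2, so a_1 = 3
3 = 1·2 + 1, so a_2 = 1
2 = 2·1 + 0, so a_3 = 2

[11; 3, 1, 2]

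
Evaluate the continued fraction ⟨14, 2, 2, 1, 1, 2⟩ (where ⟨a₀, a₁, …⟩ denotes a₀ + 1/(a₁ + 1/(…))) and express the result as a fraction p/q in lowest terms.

447/31

a_0 = 14: 14/1
a_1 = 2: 29/2
a_2 = 2: 72/5
a_3 = 1: 101/7
a_4 = 1: 173/12
a_5 = 2: 447/31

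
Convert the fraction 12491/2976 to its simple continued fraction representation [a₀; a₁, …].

⌊12491/2976⌋ = 4, remainder 587
⌊2976/587⌋ = 5, remainder 41
⌊587/41⌋ = 14, remainder 13
⌊41/13⌋ = 3, remainder 2
⌊13/2⌋ = 6, remainder 1
⌊2/1⌋ = 2, remainder 0

[4; 5, 14, 3, 6, 2]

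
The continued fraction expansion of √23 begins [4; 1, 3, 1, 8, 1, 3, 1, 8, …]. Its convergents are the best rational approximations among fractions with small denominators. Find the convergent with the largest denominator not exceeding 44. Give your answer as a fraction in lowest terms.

a_0 = 4: 4/1  (≤ bound)
a_1 = 1: 5/1  (≤ bound)
a_2 = 3: 19/4  (≤ bound)
a_3 = 1: 24/5  (≤ bound)
a_4 = 8: 211/44  (≤ bound)
a_5 = 1: 235/49  (> 44, stop)

211/44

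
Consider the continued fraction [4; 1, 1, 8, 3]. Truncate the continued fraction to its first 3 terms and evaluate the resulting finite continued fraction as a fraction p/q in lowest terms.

9/2

Build up convergents one term at a time:
a_0 = 4: 4/1
a_1 = 1: 5/1
a_2 = 1: 9/2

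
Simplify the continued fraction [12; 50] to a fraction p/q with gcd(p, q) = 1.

601/50

a_0 = 12: 12/1
a_1 = 50: 601/50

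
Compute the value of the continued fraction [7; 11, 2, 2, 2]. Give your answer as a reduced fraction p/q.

971/137

Start with 2.
2 + 1/(2/1) = 2 + 1/2 = 5/2
2 + 1/(5/2) = 2 + 2/5 = 12/5
11 + 1/(12/5) = 11 + 5/12 = 137/12
7 + 1/(137/12) = 7 + 12/137 = 971/137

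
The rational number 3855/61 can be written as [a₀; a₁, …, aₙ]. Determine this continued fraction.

[63; 5, 12]

3855 = 63·61 + 12, so a_0 = 63
61 = 5·12 + 1, so a_1 = 5
12 = 12·1 + 0, so a_2 = 12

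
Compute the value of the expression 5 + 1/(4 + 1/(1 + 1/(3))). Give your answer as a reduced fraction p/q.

99/19

Use the convergent recurrence hₖ = aₖ·hₖ₋₁ + hₖ₋₂ (and likewise for the denominators kₖ):
a_0 = 5: 5/1
a_1 = 4: 21/4
a_2 = 1: 26/5
a_3 = 3: 99/19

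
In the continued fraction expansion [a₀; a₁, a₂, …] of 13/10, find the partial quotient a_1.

13 = 1·10 + 3, so a_0 = 1
10 = 3·3 + 1, so a_1 = 3

3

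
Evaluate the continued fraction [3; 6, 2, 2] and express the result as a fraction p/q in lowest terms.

101/32

Collapse the nested fraction from the inside out:
Start with 2.
2 + 1/(2/1) = 2 + 1/2 = 5/2
6 + 1/(5/2) = 6 + 2/5 = 32/5
3 + 1/(32/5) = 3 + 5/32 = 101/32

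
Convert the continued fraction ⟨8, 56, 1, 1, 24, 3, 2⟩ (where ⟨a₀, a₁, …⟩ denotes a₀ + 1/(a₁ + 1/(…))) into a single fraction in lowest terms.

157219/19609

a_0 = 8: 8/1
a_1 = 56: 449/56
a_2 = 1: 457/57
a_3 = 1: 906/113
a_4 = 24: 22201/2769
a_5 = 3: 67509/8420
a_6 = 2: 157219/19609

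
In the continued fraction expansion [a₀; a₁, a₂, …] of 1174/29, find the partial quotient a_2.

1174 ÷ 29 → quotient 40, remainder 14
29 ÷ 14 → quotient 2, remainder 1
14 ÷ 1 → quotient 14, remainder 0

14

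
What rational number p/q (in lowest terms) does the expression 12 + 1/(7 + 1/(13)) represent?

Start with 13.
7 + 1/(13/1) = 7 + 1/13 = 92/13
12 + 1/(92/13) = 12 + 13/92 = 1117/92

1117/92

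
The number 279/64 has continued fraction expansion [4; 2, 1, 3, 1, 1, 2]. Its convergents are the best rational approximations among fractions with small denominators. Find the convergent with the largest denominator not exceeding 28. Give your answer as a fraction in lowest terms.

109/25

a_0 = 4: 4/1  (≤ bound)
a_1 = 2: 9/2  (≤ bound)
a_2 = 1: 13/3  (≤ bound)
a_3 = 3: 48/11  (≤ bound)
a_4 = 1: 61/14  (≤ bound)
a_5 = 1: 109/25  (≤ bound)
a_6 = 2: 279/64  (> 28, stop)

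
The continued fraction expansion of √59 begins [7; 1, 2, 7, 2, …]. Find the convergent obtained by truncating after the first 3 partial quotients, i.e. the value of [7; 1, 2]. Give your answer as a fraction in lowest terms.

23/3

a_0 = 7: 7/1
a_1 = 1: 8/1
a_2 = 2: 23/3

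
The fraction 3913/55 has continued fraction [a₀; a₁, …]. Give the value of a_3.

⌊3913/55⌋ = 71, remainder 8
⌊55/8⌋ = 6, remainder 7
⌊8/7⌋ = 1, remainder 1
⌊7/1⌋ = 7, remainder 0

7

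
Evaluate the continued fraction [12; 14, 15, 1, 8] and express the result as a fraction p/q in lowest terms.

Use the convergent recurrence hₖ = aₖ·hₖ₋₁ + hₖ₋₂ (and likewise for the denominators kₖ):
a_0 = 12: 12/1
a_1 = 14: 169/14
a_2 = 15: 2547/211
a_3 = 1: 2716/225
a_4 = 8: 24275/2011

24275/2011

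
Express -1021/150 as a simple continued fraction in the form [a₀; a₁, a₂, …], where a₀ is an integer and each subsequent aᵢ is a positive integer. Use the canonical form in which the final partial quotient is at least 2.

[-7; 5, 5, 1, 4]

Apply division with remainder until the remainder is 0:
-1021 ÷ 150 → quotient -7, remainder 29
150 ÷ 29 → quotient 5, remainder 5
29 ÷ 5 → quotient 5, remainder 4
5 ÷ 4 → quotient 1, remainder 1
4 ÷ 1 → quotient 4, remainder 0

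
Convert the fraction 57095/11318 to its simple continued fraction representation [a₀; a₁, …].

⌊57095/11318⌋ = 5, remainder 505
⌊11318/505⌋ = 22, remainder 208
⌊505/208⌋ = 2, remainder 89
⌊208/89⌋ = 2, remainder 30
⌊89/30⌋ = 2, remainder 29
⌊30/29⌋ = 1, remainder 1
⌊29/1⌋ = 29, remainder 0

[5; 22, 2, 2, 2, 1, 29]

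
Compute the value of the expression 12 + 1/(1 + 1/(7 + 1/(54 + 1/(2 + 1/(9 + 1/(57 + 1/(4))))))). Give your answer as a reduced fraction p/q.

24514120/1903967

Work from the innermost term outward:
Start with 4.
57 + 1/(4/1) = 57 + 1/4 = 229/4
9 + 1/(229/4) = 9 + 4/229 = 2065/229
2 + 1/(2065/229) = 2 + 229/2065 = 4359/2065
54 + 1/(4359/2065) = 54 + 2065/4359 = 237451/4359
7 + 1/(237451/4359) = 7 + 4359/237451 = 1666516/237451
1 + 1/(1666516/237451) = 1 + 237451/1666516 = 1903967/1666516
12 + 1/(1903967/1666516) = 12 + 1666516/1903967 = 24514120/1903967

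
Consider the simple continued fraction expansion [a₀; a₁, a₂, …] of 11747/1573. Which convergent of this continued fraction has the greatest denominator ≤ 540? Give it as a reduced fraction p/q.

814/109

a_0 = 7: 7/1  (≤ bound)
a_1 = 2: 15/2  (≤ bound)
a_2 = 7: 112/15  (≤ bound)
a_3 = 3: 351/47  (≤ bound)
a_4 = 2: 814/109  (≤ bound)
a_5 = 14: 11747/1573  (> 540, stop)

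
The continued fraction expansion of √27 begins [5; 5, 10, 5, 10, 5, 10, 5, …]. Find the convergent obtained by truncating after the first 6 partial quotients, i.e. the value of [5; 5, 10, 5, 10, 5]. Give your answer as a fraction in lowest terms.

70226/13515

Start with 5.
10 + 1/(5/1) = 10 + 1/5 = 51/5
5 + 1/(51/5) = 5 + 5/51 = 260/51
10 + 1/(260/51) = 10 + 51/260 = 2651/260
5 + 1/(2651/260) = 5 + 260/2651 = 13515/2651
5 + 1/(13515/2651) = 5 + 2651/13515 = 70226/13515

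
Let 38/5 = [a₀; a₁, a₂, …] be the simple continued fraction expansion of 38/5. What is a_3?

38 = 7·5 + 3, so a_0 = 7
5 = 1·3 + 2, so a_1 = 1
3 = 1·2 + 1, so a_2 = 1
2 = 2·1 + 0, so a_3 = 2

2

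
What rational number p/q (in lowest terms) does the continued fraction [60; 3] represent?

Compute successive convergents:
a_0 = 60: 60/1
a_1 = 3: 181/3

181/3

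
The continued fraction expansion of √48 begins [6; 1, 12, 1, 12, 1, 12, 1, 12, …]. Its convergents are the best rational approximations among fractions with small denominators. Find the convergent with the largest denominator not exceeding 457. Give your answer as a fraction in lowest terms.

List convergents until the denominator exceeds the bound:
a_0 = 6: 6/1  (≤ bound)
a_1 = 1: 7/1  (≤ bound)
a_2 = 12: 90/13  (≤ bound)
a_3 = 1: 97/14  (≤ bound)
a_4 = 12: 1254/181  (≤ bound)
a_5 = 1: 1351/195  (≤ bound)
a_6 = 12: 17466/2521  (> 457, stop)

1351/195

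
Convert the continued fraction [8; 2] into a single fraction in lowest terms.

17/2

Start with 2.
8 + 1/(2/1) = 8 + 1/2 = 17/2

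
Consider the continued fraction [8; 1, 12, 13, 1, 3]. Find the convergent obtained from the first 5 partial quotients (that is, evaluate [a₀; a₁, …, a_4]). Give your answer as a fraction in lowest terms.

a_0 = 8: 8/1
a_1 = 1: 9/1
a_2 = 12: 116/13
a_3 = 13: 1517/170
a_4 = 1: 1633/183

1633/183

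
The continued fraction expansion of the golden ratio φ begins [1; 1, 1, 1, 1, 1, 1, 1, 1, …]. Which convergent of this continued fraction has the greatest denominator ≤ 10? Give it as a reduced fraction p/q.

13/8

List convergents until the denominator exceeds the bound:
a_0 = 1: 1/1  (≤ bound)
a_1 = 1: 2/1  (≤ bound)
a_2 = 1: 3/2  (≤ bound)
a_3 = 1: 5/3  (≤ bound)
a_4 = 1: 8/5  (≤ bound)
a_5 = 1: 13/8  (≤ bound)
a_6 = 1: 21/13  (> 10, stop)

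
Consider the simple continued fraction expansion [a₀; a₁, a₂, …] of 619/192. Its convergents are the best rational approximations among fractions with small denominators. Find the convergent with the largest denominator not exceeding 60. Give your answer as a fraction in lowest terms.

List convergents until the denominator exceeds the bound:
a_0 = 3: 3/1  (≤ bound)
a_1 = 4: 13/4  (≤ bound)
a_2 = 2: 29/9  (≤ bound)
a_3 = 6: 187/58  (≤ bound)
a_4 = 1: 216/67  (> 60, stop)

187/58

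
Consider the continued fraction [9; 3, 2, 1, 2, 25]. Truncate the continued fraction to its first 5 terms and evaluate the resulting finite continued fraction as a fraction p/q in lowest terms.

251/27

Compute successive convergents:
a_0 = 9: 9/1
a_1 = 3: 28/3
a_2 = 2: 65/7
a_3 = 1: 93/10
a_4 = 2: 251/27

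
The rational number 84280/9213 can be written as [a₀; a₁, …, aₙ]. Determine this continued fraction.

[9; 6, 1, 3, 6, 2, 3, 7]

84280 ÷ 9213 → quotient 9, remainder 1363
9213 ÷ 1363 → quotient 6, remainder 1035
1363 ÷ 1035 → quotient 1, remainder 328
1035 ÷ 328 → quotient 3, remainder 51
328 ÷ 51 → quotient 6, remainder 22
51 ÷ 22 → quotient 2, remainder 7
22 ÷ 7 → quotient 3, remainder 1
7 ÷ 1 → quotient 7, remainder 0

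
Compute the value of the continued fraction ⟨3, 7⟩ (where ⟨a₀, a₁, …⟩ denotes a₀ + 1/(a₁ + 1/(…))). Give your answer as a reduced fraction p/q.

Start with 7.
3 + 1/(7/1) = 3 + 1/7 = 22/7

22/7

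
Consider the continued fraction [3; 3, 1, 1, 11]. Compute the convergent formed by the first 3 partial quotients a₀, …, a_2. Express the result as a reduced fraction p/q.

Use the convergent recurrence hₖ = aₖ·hₖ₋₁ + hₖ₋₂ (and likewise for the denominators kₖ):
a_0 = 3: 3/1
a_1 = 3: 10/3
a_2 = 1: 13/4

13/4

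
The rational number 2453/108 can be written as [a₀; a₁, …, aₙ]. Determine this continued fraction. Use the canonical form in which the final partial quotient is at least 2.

[22; 1, 2, 2, 15]

2453 ÷ 108 → quotient 22, remainder 77
108 ÷ 77 → quotient 1, remainder 31
77 ÷ 31 → quotient 2, remainder 15
31 ÷ 15 → quotient 2, remainder 1
15 ÷ 1 → quotient 15, remainder 0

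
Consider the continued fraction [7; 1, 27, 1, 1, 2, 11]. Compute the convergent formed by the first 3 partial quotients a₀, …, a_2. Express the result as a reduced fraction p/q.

223/28

a_0 = 7: 7/1
a_1 = 1: 8/1
a_2 = 27: 223/28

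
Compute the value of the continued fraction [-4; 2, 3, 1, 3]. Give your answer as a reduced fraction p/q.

-121/34

Start with 3.
1 + 1/(3/1) = 1 + 1/3 = 4/3
3 + 1/(4/3) = 3 + 3/4 = 15/4
2 + 1/(15/4) = 2 + 4/15 = 34/15
-4 + 1/(34/15) = -4 + 15/34 = -121/34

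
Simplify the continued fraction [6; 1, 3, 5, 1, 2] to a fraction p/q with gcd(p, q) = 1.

480/71

Work from the innermost term outward:
Start with 2.
1 + 1/(2/1) = 1 + 1/2 = 3/2
5 + 1/(3/2) = 5 + 2/3 = 17/3
3 + 1/(17/3) = 3 + 3/17 = 54/17
1 + 1/(54/17) = 1 + 17/54 = 71/54
6 + 1/(71/54) = 6 + 54/71 = 480/71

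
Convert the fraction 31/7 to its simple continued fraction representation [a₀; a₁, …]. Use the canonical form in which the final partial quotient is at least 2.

[4; 2, 3]

Apply division with remainder until the remainder is 0:
31 ÷ 7 → quotient 4, remainder 3
7 ÷ 3 → quotient 2, remainder 1
3 ÷ 1 → quotient 3, remainder 0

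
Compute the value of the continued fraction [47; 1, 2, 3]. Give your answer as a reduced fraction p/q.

a_0 = 47: 47/1
a_1 = 1: 48/1
a_2 = 2: 143/3
a_3 = 3: 477/10

477/10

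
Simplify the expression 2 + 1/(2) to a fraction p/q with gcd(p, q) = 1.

Start with 2.
2 + 1/(2/1) = 2 + 1/2 = 5/2

5/2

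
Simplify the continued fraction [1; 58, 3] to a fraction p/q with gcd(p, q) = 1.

a_0 = 1: 1/1
a_1 = 58: 59/58
a_2 = 3: 178/175

178/175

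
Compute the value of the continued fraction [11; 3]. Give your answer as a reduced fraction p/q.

34/3

Work from the innermost term outward:
Start with 3.
11 + 1/(3/1) = 11 + 1/3 = 34/3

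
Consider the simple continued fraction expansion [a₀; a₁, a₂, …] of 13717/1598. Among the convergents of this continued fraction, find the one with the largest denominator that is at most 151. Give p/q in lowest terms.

a_0 = 8: 8/1  (≤ bound)
a_1 = 1: 9/1  (≤ bound)
a_2 = 1: 17/2  (≤ bound)
a_3 = 2: 43/5  (≤ bound)
a_4 = 2: 103/12  (≤ bound)
a_5 = 12: 1279/149  (≤ bound)
a_6 = 1: 1382/161  (> 151, stop)

1279/149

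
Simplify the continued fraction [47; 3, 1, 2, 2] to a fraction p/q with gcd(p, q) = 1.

1229/26

Start with 2.
2 + 1/(2/1) = 2 + 1/2 = 5/2
1 + 1/(5/2) = 1 + 2/5 = 7/5
3 + 1/(7/5) = 3 + 5/7 = 26/7
47 + 1/(26/7) = 47 + 7/26 = 1229/26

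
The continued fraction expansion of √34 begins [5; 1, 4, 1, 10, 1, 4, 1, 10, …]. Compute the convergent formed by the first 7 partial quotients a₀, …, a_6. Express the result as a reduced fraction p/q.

2035/349

a_0 = 5: 5/1
a_1 = 1: 6/1
a_2 = 4: 29/5
a_3 = 1: 35/6
a_4 = 10: 379/65
a_5 = 1: 414/71
a_6 = 4: 2035/349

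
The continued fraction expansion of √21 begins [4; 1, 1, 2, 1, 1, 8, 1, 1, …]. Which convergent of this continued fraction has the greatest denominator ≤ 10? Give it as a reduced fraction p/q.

32/7

a_0 = 4: 4/1  (≤ bound)
a_1 = 1: 5/1  (≤ bound)
a_2 = 1: 9/2  (≤ bound)
a_3 = 2: 23/5  (≤ bound)
a_4 = 1: 32/7  (≤ bound)
a_5 = 1: 55/12  (> 10, stop)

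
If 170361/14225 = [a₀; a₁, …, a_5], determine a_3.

170361 = 11·14225 + 13886, so a_0 = 11
14225 = 1·13886 + 339, so a_1 = 1
13886 = 40·339 + 326, so a_2 = 40
339 = 1·326 + 13, so a_3 = 1

1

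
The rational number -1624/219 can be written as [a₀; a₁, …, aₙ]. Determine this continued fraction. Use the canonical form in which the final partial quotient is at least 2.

Apply division with remainder until the remainder is 0:
-1624 = -8·219 + 128, so a_0 = -8
219 = 1·128 + 91, so a_1 = 1
128 = 1·91 + 37, so a_2 = 1
91 = 2·37 + 17, so a_3 = 2
37 = 2·17 + 3, so a_4 = 2
17 = 5·3 + 2, so a_5 = 5
3 = 1·2 + 1, so a_6 = 1
2 = 2·1 + 0, so a_7 = 2

[-8; 1, 1, 2, 2, 5, 1, 2]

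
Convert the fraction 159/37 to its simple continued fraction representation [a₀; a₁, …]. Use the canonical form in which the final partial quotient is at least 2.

Run the Euclidean algorithm, recording each quotient:
159 = 4·37 + 11, so a_0 = 4
37 = 3·11 + 4, so a_1 = 3
11 = 2·4 + 3, so a_2 = 2
4 = 1·3 + 1, so a_3 = 1
3 = 3·1 + 0, so a_4 = 3

[4; 3, 2, 1, 3]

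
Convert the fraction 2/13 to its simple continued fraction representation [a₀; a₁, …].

[0; 6, 2]

⌊2/13⌋ = 0, remainder 2
⌊13/2⌋ = 6, remainder 1
⌊2/1⌋ = 2, remainder 0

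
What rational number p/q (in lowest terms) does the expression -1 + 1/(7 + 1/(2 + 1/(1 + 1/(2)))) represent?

-51/59

Start with 2.
1 + 1/(2/1) = 1 + 1/2 = 3/2
2 + 1/(3/2) = 2 + 2/3 = 8/3
7 + 1/(8/3) = 7 + 3/8 = 59/8
-1 + 1/(59/8) = -1 + 8/59 = -51/59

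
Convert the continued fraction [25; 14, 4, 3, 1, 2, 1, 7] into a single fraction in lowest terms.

a_0 = 25: 25/1
a_1 = 14: 351/14
a_2 = 4: 1429/57
a_3 = 3: 4638/185
a_4 = 1: 6067/242
a_5 = 2: 16772/669
a_6 = 1: 22839/911
a_7 = 7: 176645/7046

176645/7046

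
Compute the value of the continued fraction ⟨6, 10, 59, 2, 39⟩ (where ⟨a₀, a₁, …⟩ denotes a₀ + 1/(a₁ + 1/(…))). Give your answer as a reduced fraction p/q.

287174/47079

Compute successive convergents:
a_0 = 6: 6/1
a_1 = 10: 61/10
a_2 = 59: 3605/591
a_3 = 2: 7271/1192
a_4 = 39: 287174/47079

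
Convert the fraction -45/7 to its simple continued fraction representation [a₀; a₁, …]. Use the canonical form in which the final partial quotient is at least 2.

[-7; 1, 1, 3]

⌊-45/7⌋ = -7, remainder 4
⌊7/4⌋ = 1, remainder 3
⌊4/3⌋ = 1, remainder 1
⌊3/1⌋ = 3, remainder 0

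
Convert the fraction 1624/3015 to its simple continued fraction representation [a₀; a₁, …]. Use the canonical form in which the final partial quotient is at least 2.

[0; 1, 1, 5, 1, 32, 3, 2]

⌊1624/3015⌋ = 0, remainder 1624
⌊3015/1624⌋ = 1, remainder 1391
⌊1624/1391⌋ = 1, remainder 233
⌊1391/233⌋ = 5, remainder 226
⌊233/226⌋ = 1, remainder 7
⌊226/7⌋ = 32, remainder 2
⌊7/2⌋ = 3, remainder 1
⌊2/1⌋ = 2, remainder 0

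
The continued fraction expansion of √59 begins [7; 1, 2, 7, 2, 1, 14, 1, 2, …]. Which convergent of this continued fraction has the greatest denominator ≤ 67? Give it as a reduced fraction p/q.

361/47

List convergents until the denominator exceeds the bound:
a_0 = 7: 7/1  (≤ bound)
a_1 = 1: 8/1  (≤ bound)
a_2 = 2: 23/3  (≤ bound)
a_3 = 7: 169/22  (≤ bound)
a_4 = 2: 361/47  (≤ bound)
a_5 = 1: 530/69  (> 67, stop)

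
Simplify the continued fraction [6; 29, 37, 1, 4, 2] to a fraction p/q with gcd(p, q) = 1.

a_0 = 6: 6/1
a_1 = 29: 175/29
a_2 = 37: 6481/1074
a_3 = 1: 6656/1103
a_4 = 4: 33105/5486
a_5 = 2: 72866/12075

72866/12075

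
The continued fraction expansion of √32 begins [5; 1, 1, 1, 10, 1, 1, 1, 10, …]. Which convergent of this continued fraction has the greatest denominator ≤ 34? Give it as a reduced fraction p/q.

181/32

List convergents until the denominator exceeds the bound:
a_0 = 5: 5/1  (≤ bound)
a_1 = 1: 6/1  (≤ bound)
a_2 = 1: 11/2  (≤ bound)
a_3 = 1: 17/3  (≤ bound)
a_4 = 10: 181/32  (≤ bound)
a_5 = 1: 198/35  (> 34, stop)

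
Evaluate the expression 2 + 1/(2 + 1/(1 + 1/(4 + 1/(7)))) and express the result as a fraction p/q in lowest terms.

Start with 7.
4 + 1/(7/1) = 4 + 1/7 = 29/7
1 + 1/(29/7) = 1 + 7/29 = 36/29
2 + 1/(36/29) = 2 + 29/36 = 101/36
2 + 1/(101/36) = 2 + 36/101 = 238/101

238/101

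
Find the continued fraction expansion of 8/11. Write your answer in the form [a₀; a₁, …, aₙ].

⌊8/11⌋ = 0, remainder 8
⌊11/8⌋ = 1, remainder 3
⌊8/3⌋ = 2, remainder 2
⌊3/2⌋ = 1, remainder 1
⌊2/1⌋ = 2, remainder 0

[0; 1, 2, 1, 2]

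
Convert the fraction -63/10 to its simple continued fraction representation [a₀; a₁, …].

-63 = -7·10 + 7, so a_0 = -7
10 = 1·7 + 3, so a_1 = 1
7 = 2·3 + 1, so a_2 = 2
3 = 3·1 + 0, so a_3 = 3

[-7; 1, 2, 3]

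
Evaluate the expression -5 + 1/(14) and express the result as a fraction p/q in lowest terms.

Build up convergents one term at a time:
a_0 = -5: -5/1
a_1 = 14: -69/14

-69/14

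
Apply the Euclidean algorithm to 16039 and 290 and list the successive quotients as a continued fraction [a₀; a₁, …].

[55; 3, 3, 1, 6, 1, 2]

16039 = 55·290 + 89, so a_0 = 55
290 = 3·89 + 23, so a_1 = 3
89 = 3·23 + 20, so a_2 = 3
23 = 1·20 + 3, so a_3 = 1
20 = 6·3 + 2, so a_4 = 6
3 = 1·2 + 1, so a_5 = 1
2 = 2·1 + 0, so a_6 = 2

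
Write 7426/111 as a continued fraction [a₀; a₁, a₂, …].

7426 ÷ 111 → quotient 66, remainder 100
111 ÷ 100 → quotient 1, remainder 11
100 ÷ 11 → quotient 9, remainder 1
11 ÷ 1 → quotient 11, remainder 0

[66; 1, 9, 11]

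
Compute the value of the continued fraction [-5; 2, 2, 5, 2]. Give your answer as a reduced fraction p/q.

-271/59

a_0 = -5: -5/1
a_1 = 2: -9/2
a_2 = 2: -23/5
a_3 = 5: -124/27
a_4 = 2: -271/59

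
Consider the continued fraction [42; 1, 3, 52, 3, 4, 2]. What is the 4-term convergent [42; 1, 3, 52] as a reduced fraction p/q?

a_0 = 42: 42/1
a_1 = 1: 43/1
a_2 = 3: 171/4
a_3 = 52: 8935/209

8935/209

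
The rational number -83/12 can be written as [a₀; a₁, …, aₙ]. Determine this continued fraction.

Repeatedly divide and take the remainder:
-83 = -7·12 + 1, so a_0 = -7
12 = 12·1 + 0, so a_1 = 12

[-7; 12]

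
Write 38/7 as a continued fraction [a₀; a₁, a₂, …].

Apply division with remainder until the remainder is 0:
⌊38/7⌋ = 5, remainder 3
⌊7/3⌋ = 2, remainder 1
⌊3/1⌋ = 3, remainder 0

[5; 2, 3]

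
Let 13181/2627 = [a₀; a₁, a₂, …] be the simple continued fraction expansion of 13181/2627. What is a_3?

Run the Euclidean algorithm, recording each quotient:
⌊13181/2627⌋ = 5, remainder 46
⌊2627/46⌋ = 57, remainder 5
⌊46/5⌋ = 9, remainder 1
⌊5/1⌋ = 5, remainder 0

5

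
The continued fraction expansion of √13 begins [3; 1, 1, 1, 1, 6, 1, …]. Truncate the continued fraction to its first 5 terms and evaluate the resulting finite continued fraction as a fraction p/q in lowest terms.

Compute successive convergents:
a_0 = 3: 3/1
a_1 = 1: 4/1
a_2 = 1: 7/2
a_3 = 1: 11/3
a_4 = 1: 18/5

18/5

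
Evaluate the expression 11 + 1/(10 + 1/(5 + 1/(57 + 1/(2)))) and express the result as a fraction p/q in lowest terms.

a_0 = 11: 11/1
a_1 = 10: 111/10
a_2 = 5: 566/51
a_3 = 57: 32373/2917
a_4 = 2: 65312/5885

65312/5885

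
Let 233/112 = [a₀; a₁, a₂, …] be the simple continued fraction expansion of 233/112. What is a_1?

12

233 = 2·112 + 9, so a_0 = 2
112 = 12·9 + 4, so a_1 = 12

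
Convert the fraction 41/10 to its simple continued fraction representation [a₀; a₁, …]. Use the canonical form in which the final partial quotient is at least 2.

[4; 10]

Apply division with remainder until the remainder is 0:
41 = 4·10 + 1, so a_0 = 4
10 = 10·1 + 0, so a_1 = 10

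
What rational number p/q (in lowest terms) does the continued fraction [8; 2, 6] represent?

110/13

Starting at the tail and folding back:
Start with 6.
2 + 1/(6/1) = 2 + 1/6 = 13/6
8 + 1/(13/6) = 8 + 6/13 = 110/13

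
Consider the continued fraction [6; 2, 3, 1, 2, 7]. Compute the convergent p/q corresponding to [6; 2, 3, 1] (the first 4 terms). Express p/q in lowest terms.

58/9

Start with 1.
3 + 1/(1/1) = 3 + 1/1 = 4/1
2 + 1/(4/1) = 2 + 1/4 = 9/4
6 + 1/(9/4) = 6 + 4/9 = 58/9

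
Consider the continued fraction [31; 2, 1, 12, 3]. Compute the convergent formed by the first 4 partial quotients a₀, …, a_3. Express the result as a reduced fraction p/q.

Use the convergent recurrence hₖ = aₖ·hₖ₋₁ + hₖ₋₂ (and likewise for the denominators kₖ):
a_0 = 31: 31/1
a_1 = 2: 63/2
a_2 = 1: 94/3
a_3 = 12: 1191/38

1191/38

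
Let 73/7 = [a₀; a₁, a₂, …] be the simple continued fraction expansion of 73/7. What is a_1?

2

73 ÷ 7 → quotient 10, remainder 3
7 ÷ 3 → quotient 2, remainder 1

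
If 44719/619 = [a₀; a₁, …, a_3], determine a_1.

4

44719 = 72·619 + 151, so a_0 = 72
619 = 4·151 + 15, so a_1 = 4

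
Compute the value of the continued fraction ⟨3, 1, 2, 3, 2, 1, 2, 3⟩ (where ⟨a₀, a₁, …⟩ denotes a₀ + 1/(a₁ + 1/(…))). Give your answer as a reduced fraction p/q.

1109/300

Start with 3.
2 + 1/(3/1) = 2 + 1/3 = 7/3
1 + 1/(7/3) = 1 + 3/7 = 10/7
2 + 1/(10/7) = 2 + 7/10 = 27/10
3 + 1/(27/10) = 3 + 10/27 = 91/27
2 + 1/(91/27) = 2 + 27/91 = 209/91
1 + 1/(209/91) = 1 + 91/209 = 300/209
3 + 1/(300/209) = 3 + 209/300 = 1109/300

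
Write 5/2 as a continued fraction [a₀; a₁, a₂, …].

5 = 2·2 + 1, so a_0 = 2
2 = 2·1 + 0, so a_1 = 2

[2; 2]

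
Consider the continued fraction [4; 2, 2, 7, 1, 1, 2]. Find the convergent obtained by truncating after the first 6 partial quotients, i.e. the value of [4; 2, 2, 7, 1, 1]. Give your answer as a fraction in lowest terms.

348/79

Compute successive convergents:
a_0 = 4: 4/1
a_1 = 2: 9/2
a_2 = 2: 22/5
a_3 = 7: 163/37
a_4 = 1: 185/42
a_5 = 1: 348/79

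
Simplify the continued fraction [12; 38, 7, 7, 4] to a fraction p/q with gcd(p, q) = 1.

Start with 4.
7 + 1/(4/1) = 7 + 1/4 = 29/4
7 + 1/(29/4) = 7 + 4/29 = 207/29
38 + 1/(207/29) = 38 + 29/207 = 7895/207
12 + 1/(7895/207) = 12 + 207/7895 = 94947/7895

94947/7895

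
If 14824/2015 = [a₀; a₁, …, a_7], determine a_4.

⌊14824/2015⌋ = 7, remainder 719
⌊2015/719⌋ = 2, remainder 577
⌊719/577⌋ = 1, remainder 142
⌊577/142⌋ = 4, remainder 9
⌊142/9⌋ = 15, remainder 7

15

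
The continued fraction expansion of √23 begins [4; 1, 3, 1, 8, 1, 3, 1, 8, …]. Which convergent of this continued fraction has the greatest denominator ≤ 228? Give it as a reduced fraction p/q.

916/191

List convergents until the denominator exceeds the bound:
a_0 = 4: 4/1  (≤ bound)
a_1 = 1: 5/1  (≤ bound)
a_2 = 3: 19/4  (≤ bound)
a_3 = 1: 24/5  (≤ bound)
a_4 = 8: 211/44  (≤ bound)
a_5 = 1: 235/49  (≤ bound)
a_6 = 3: 916/191  (≤ bound)
a_7 = 1: 1151/240  (> 228, stop)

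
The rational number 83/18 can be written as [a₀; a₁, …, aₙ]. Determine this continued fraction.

[4; 1, 1, 1, 1, 3]

Apply division with remainder until the remainder is 0:
83 ÷ 18 → quotient 4, remainder 11
18 ÷ 11 → quotient 1, remainder 7
11 ÷ 7 → quotient 1, remainder 4
7 ÷ 4 → quotient 1, remainder 3
4 ÷ 3 → quotient 1, remainder 1
3 ÷ 1 → quotient 3, remainder 0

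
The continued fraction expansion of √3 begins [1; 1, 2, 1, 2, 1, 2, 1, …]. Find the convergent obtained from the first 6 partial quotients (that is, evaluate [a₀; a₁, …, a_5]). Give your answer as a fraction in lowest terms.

26/15

Build up convergents one term at a time:
a_0 = 1: 1/1
a_1 = 1: 2/1
a_2 = 2: 5/3
a_3 = 1: 7/4
a_4 = 2: 19/11
a_5 = 1: 26/15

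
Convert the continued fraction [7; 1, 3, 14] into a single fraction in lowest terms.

Build up convergents one term at a time:
a_0 = 7: 7/1
a_1 = 1: 8/1
a_2 = 3: 31/4
a_3 = 14: 442/57

442/57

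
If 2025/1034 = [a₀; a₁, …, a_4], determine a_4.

2

Repeatedly divide and take the remainder:
2025 ÷ 1034 → quotient 1, remainder 991
1034 ÷ 991 → quotient 1, remainder 43
991 ÷ 43 → quotient 23, remainder 2
43 ÷ 2 → quotient 21, remainder 1
2 ÷ 1 → quotient 2, remainder 0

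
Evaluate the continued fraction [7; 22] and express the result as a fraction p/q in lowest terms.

Compute successive convergents:
a_0 = 7: 7/1
a_1 = 22: 155/22

155/22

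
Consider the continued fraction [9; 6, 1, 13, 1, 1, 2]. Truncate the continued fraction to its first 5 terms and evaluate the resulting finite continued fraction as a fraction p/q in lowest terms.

a_0 = 9: 9/1
a_1 = 6: 55/6
a_2 = 1: 64/7
a_3 = 13: 887/97
a_4 = 1: 951/104

951/104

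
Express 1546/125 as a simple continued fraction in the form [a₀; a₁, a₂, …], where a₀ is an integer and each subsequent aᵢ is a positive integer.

Repeatedly divide and take the remainder:
1546 = 12·125 + 46, so a_0 = 12
125 = 2·46 + 33, so a_1 = 2
46 = 1·33 + 13, so a_2 = 1
33 = 2·13 + 7, so a_3 = 2
13 = 1·7 + 6, so a_4 = 1
7 = 1·6 + 1, so a_5 = 1
6 = 6·1 + 0, so a_6 = 6

[12; 2, 1, 2, 1, 1, 6]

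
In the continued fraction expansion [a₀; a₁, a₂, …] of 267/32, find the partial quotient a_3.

⌊267/32⌋ = 8, remainder 11
⌊32/11⌋ = 2, remainder 10
⌊11/10⌋ = 1, remainder 1
⌊10/1⌋ = 10, remainder 0

10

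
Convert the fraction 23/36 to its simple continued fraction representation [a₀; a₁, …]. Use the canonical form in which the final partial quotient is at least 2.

⌊23/36⌋ = 0, remainder 23
⌊36/23⌋ = 1, remainder 13
⌊23/13⌋ = 1, remainder 10
⌊13/10⌋ = 1, remainder 3
⌊10/3⌋ = 3, remainder 1
⌊3/1⌋ = 3, remainder 0

[0; 1, 1, 1, 3, 3]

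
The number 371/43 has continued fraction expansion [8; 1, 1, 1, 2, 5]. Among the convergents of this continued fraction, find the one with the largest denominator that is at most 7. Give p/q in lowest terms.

List convergents until the denominator exceeds the bound:
a_0 = 8: 8/1  (≤ bound)
a_1 = 1: 9/1  (≤ bound)
a_2 = 1: 17/2  (≤ bound)
a_3 = 1: 26/3  (≤ bound)
a_4 = 2: 69/8  (> 7, stop)

26/3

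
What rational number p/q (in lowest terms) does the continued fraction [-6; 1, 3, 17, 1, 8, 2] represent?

-7235/1379

a_0 = -6: -6/1
a_1 = 1: -5/1
a_2 = 3: -21/4
a_3 = 17: -362/69
a_4 = 1: -383/73
a_5 = 8: -3426/653
a_6 = 2: -7235/1379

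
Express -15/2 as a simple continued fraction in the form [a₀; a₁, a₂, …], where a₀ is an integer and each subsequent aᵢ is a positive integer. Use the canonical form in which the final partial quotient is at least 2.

-15 ÷ 2 → quotient -8, remainder 1
2 ÷ 1 → quotient 2, remainder 0

[-8; 2]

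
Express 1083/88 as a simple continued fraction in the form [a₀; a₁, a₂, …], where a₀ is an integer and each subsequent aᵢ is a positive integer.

1083 = 12·88 + 27, so a_0 = 12
88 = 3·27 + 7, so a_1 = 3
27 = 3·7 + 6, so a_2 = 3
7 = 1·6 + 1, so a_3 = 1
6 = 6·1 + 0, so a_4 = 6

[12; 3, 3, 1, 6]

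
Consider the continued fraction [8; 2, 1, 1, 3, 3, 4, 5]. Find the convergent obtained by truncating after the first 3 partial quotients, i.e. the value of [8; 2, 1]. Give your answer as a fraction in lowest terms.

25/3

Start with 1.
2 + 1/(1/1) = 2 + 1/1 = 3/1
8 + 1/(3/1) = 8 + 1/3 = 25/3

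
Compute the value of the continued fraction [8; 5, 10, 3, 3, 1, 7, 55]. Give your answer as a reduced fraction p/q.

Build up convergents one term at a time:
a_0 = 8: 8/1
a_1 = 5: 41/5
a_2 = 10: 418/51
a_3 = 3: 1295/158
a_4 = 3: 4303/525
a_5 = 1: 5598/683
a_6 = 7: 43489/5306
a_7 = 55: 2397493/292513

2397493/292513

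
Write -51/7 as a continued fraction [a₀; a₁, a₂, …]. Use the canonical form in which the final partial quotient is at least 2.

-51 = -8·7 + 5, so a_0 = -8
7 = 1·5 + 2, so a_1 = 1
5 = 2·2 + 1, so a_2 = 2
2 = 2·1 + 0, so a_3 = 2

[-8; 1, 2, 2]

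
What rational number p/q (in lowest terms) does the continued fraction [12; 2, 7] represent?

187/15

a_0 = 12: 12/1
a_1 = 2: 25/2
a_2 = 7: 187/15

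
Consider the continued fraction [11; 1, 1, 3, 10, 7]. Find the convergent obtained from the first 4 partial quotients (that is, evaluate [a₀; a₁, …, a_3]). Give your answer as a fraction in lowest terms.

81/7

Start with 3.
1 + 1/(3/1) = 1 + 1/3 = 4/3
1 + 1/(4/3) = 1 + 3/4 = 7/4
11 + 1/(7/4) = 11 + 4/7 = 81/7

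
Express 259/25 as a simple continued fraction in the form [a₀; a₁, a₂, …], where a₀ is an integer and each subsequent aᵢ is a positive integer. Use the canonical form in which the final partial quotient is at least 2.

[10; 2, 1, 3, 2]

259 ÷ 25 → quotient 10, remainder 9
25 ÷ 9 → quotient 2, remainder 7
9 ÷ 7 → quotient 1, remainder 2
7 ÷ 2 → quotient 3, remainder 1
2 ÷ 1 → quotient 2, remainder 0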